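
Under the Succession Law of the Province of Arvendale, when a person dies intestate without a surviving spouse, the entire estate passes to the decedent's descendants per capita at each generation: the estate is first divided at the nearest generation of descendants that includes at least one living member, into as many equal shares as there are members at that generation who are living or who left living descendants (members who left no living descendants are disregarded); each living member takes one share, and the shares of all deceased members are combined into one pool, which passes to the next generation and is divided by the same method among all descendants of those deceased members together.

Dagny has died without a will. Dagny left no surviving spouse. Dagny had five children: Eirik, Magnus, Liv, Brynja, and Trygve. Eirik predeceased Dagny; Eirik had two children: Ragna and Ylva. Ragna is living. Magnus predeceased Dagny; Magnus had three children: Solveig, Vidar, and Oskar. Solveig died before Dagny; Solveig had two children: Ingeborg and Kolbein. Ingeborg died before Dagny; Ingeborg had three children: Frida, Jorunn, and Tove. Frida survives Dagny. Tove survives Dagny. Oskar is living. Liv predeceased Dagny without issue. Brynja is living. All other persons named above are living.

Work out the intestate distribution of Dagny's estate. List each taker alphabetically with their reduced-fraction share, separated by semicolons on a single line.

Brynja 1/4; Frida 1/60; Jorunn 1/60; Kolbein 1/20; Oskar 1/10; Ragna 1/10; Tove 1/60; Trygve 1/4; Vidar 1/10; Ylva 1/10

There is no surviving spouse, so the entire estate passes to Dagny's descendants per capita at each generation.
At generation 1 (Eirik, Magnus, Brynja, Trygve) there are 4 shares of (1)/4 = 1/4 each.
Living: Brynja and Trygve — each takes 1/4.
Deceased: Eirik and Magnus. Their combined 1/2 is pooled and carried to generation 2.
At generation 2 (Ragna, Ylva, Solveig, Vidar, Oskar) there are 5 shares of (1/2)/5 = 1/10 each.
Living: Ragna, Ylva, Vidar, and Oskar — each takes 1/10.
Deceased: Solveig. That 1/10 share is carried to generation 3.
At generation 3 (Ingeborg, Kolbein) there are 2 shares of (1/10)/2 = 1/20 each.
Living: Kolbein — each takes 1/20.
Deceased: Ingeborg. That 1/20 share is carried to generation 4.
At generation 4 (Frida, Jorunn, Tove) there are 3 shares of (1/20)/3 = 1/60 each.
Living: Frida, Jorunn, and Tove — each takes 1/60.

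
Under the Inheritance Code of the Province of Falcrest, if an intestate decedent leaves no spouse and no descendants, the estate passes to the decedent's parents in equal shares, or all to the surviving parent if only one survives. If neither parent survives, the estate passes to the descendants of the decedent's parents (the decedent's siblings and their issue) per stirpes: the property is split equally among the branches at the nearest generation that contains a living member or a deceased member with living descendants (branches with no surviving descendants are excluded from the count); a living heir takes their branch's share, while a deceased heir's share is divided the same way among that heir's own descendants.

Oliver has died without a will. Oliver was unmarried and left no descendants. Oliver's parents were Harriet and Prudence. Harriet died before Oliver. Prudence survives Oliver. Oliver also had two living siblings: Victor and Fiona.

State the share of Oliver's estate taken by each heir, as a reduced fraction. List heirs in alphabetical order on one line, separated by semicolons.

Only one parent, Prudence, survives, so Prudence takes the entire estate. The siblings take nothing because a surviving parent has priority.

Prudence 1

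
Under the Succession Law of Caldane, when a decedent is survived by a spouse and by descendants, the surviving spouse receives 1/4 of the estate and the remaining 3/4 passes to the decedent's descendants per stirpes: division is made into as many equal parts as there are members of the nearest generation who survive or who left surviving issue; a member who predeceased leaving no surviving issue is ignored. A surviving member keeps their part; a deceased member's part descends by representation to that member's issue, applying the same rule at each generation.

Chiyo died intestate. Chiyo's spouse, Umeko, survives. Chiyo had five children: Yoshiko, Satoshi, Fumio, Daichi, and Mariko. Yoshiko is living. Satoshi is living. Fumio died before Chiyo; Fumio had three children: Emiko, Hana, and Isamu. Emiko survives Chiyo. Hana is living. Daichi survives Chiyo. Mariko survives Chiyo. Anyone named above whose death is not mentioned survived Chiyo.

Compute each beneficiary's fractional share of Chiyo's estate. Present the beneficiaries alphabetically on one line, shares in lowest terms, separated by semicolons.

Umeko, as surviving spouse, takes 1/4.
The remaining 3/4 passes to Chiyo's descendants per stirpes.
The 3/4 is divided into 5 equal shares of 3/20 among Yoshiko, Satoshi, Fumio, Daichi, Mariko.
Yoshiko is living and takes 3/20.
Satoshi is living and takes 3/20.
Fumio predeceased; the 3/20 allotted to Fumio's branch passes to Fumio's issue by representation.
The 3/20 is divided into 3 equal shares of 1/20 among Emiko, Hana, Isamu.
Emiko is living and takes 1/20.
Hana is living and takes 1/20.
Isamu is living and takes 1/20.
Daichi is living and takes 3/20.
Mariko is living and takes 3/20.

Daichi 3/20; Emiko 1/20; Hana 1/20; Isamu 1/20; Mariko 3/20; Satoshi 3/20; Umeko 1/4; Yoshiko 3/20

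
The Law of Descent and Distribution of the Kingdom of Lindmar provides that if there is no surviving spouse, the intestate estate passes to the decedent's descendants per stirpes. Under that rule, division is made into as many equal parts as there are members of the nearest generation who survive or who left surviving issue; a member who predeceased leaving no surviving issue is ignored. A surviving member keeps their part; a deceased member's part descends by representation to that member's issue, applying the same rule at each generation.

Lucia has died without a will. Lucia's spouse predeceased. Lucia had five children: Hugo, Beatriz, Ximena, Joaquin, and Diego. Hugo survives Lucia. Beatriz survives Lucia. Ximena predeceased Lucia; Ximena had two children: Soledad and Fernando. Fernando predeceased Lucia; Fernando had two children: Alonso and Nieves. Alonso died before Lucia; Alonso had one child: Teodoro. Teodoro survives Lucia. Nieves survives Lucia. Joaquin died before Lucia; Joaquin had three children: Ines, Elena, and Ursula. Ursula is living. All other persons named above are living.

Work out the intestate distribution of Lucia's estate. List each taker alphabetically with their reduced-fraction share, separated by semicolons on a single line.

Beatriz 1/5; Diego 1/5; Elena 1/15; Hugo 1/5; Ines 1/15; Nieves 1/20; Soledad 1/10; Teodoro 1/20; Ursula 1/15

There is no surviving spouse, so the entire estate passes to Lucia's descendants per stirpes.
The estate is divided into 5 equal shares of 1/5 among Hugo, Beatriz, Ximena, Joaquin, Diego.
Hugo is living and takes 1/5.
Beatriz is living and takes 1/5.
Ximena predeceased; the 1/5 allotted to Ximena's branch passes to Ximena's issue by representation.
The 1/5 is divided into 2 equal shares of 1/10 among Soledad, Fernando.
Soledad is living and takes 1/10.
Fernando predeceased; the 1/10 allotted to Fernando's branch passes to Fernando's issue by representation.
The 1/10 is divided into 2 equal shares of 1/20 among Alonso, Nieves.
Alonso predeceased; the 1/20 allotted to Alonso's branch passes to Alonso's issue by representation.
Teodoro is the sole taker at this level and receives the full 1/20.
Nieves is living and takes 1/20.
Joaquin predeceased; the 1/5 allotted to Joaquin's branch passes to Joaquin's issue by representation.
The 1/5 is divided into 3 equal shares of 1/15 among Ines, Elena, Ursula.
Ines is living and takes 1/15.
Elena is living and takes 1/15.
Ursula is living and takes 1/15.
Diego is living and takes 1/5.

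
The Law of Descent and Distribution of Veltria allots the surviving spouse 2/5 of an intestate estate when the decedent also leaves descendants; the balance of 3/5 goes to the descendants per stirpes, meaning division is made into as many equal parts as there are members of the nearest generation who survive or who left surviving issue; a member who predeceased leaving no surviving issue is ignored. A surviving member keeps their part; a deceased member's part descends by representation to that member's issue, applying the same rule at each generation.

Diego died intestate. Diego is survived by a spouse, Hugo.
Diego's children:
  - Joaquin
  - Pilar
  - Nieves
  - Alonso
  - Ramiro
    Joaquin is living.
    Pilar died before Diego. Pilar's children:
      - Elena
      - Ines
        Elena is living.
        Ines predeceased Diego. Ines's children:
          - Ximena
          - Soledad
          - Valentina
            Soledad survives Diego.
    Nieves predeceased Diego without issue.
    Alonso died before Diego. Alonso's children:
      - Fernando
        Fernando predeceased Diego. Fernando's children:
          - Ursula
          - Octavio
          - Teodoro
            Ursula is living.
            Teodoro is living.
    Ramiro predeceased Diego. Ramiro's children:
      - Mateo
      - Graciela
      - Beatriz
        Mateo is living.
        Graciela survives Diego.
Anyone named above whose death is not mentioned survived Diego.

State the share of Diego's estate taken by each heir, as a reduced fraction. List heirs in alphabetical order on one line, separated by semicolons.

Beatriz 1/20; Elena 3/40; Graciela 1/20; Hugo 2/5; Joaquin 3/20; Mateo 1/20; Octavio 1/20; Soledad 1/40; Teodoro 1/20; Ursula 1/20; Valentina 1/40; Ximena 1/40

Hugo, as surviving spouse, takes 2/5.
The remaining 3/5 passes to Diego's descendants per stirpes.
Nieves left no surviving issue, so that branch lapses and is disregarded.
The 3/5 is divided into 4 equal shares of 3/20 among Joaquin, Pilar, Alonso, Ramiro.
Joaquin is living and takes 3/20.
Pilar predeceased; the 3/20 allotted to Pilar's branch passes to Pilar's issue by representation.
The 3/20 is divided into 2 equal shares of 3/40 among Elena, Ines.
Elena is living and takes 3/40.
Ines predeceased; the 3/40 allotted to Ines's branch passes to Ines's issue by representation.
The 3/40 is divided into 3 equal shares of 1/40 among Ximena, Soledad, Valentina.
Ximena is living and takes 1/40.
Soledad is living and takes 1/40.
Valentina is living and takes 1/40.
Alonso predeceased; the 3/20 allotted to Alonso's branch passes to Alonso's issue by representation.
Fernando's line is the sole branch at this level, so the full 3/20 passes to Fernando's issue by representation.
The 3/20 is divided into 3 equal shares of 1/20 among Ursula, Octavio, Teodoro.
Ursula is living and takes 1/20.
Octavio is living and takes 1/20.
Teodoro is living and takes 1/20.
Ramiro predeceased; the 3/20 allotted to Ramiro's branch passes to Ramiro's issue by representation.
The 3/20 is divided into 3 equal shares of 1/20 among Mateo, Graciela, Beatriz.
Mateo is living and takes 1/20.
Graciela is living and takes 1/20.
Beatriz is living and takes 1/20.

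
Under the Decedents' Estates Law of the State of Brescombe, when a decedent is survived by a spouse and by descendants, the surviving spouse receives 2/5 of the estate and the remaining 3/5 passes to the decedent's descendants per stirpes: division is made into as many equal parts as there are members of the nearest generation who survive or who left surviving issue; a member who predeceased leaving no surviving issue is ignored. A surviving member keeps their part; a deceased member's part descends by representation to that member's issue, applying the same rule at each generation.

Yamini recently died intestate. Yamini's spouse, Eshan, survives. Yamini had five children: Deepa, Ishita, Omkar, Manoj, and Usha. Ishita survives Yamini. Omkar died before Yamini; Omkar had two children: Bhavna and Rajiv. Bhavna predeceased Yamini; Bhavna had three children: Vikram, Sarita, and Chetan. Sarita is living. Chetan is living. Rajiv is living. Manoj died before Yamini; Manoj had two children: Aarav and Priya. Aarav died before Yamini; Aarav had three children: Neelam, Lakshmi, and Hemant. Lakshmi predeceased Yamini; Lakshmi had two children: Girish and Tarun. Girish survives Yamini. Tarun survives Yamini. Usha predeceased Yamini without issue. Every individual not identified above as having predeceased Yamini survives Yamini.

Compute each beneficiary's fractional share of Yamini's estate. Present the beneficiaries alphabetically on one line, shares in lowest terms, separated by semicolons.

Chetan 1/40; Deepa 3/20; Eshan 2/5; Girish 1/80; Hemant 1/40; Ishita 3/20; Neelam 1/40; Priya 3/40; Rajiv 3/40; Sarita 1/40; Tarun 1/80; Vikram 1/40

Eshan, as surviving spouse, takes 2/5.
The remaining 3/5 passes to Yamini's descendants per stirpes.
Usha left no surviving issue, so that branch lapses and is disregarded.
The 3/5 is divided into 4 equal shares of 3/20 among Deepa, Ishita, Omkar, Manoj.
Deepa is living and takes 3/20.
Ishita is living and takes 3/20.
Omkar predeceased; the 3/20 allotted to Omkar's branch passes to Omkar's issue by representation.
The 3/20 is divided into 2 equal shares of 3/40 among Bhavna, Rajiv.
Bhavna predeceased; the 3/40 allotted to Bhavna's branch passes to Bhavna's issue by representation.
The 3/40 is divided into 3 equal shares of 1/40 among Vikram, Sarita, Chetan.
Vikram is living and takes 1/40.
Sarita is living and takes 1/40.
Chetan is living and takes 1/40.
Rajiv is living and takes 3/40.
Manoj predeceased; the 3/20 allotted to Manoj's branch passes to Manoj's issue by representation.
The 3/20 is divided into 2 equal shares of 3/40 among Aarav, Priya.
Aarav predeceased; the 3/40 allotted to Aarav's branch passes to Aarav's issue by representation.
The 3/40 is divided into 3 equal shares of 1/40 among Neelam, Lakshmi, Hemant.
Neelam is living and takes 1/40.
Lakshmi predeceased; the 1/40 allotted to Lakshmi's branch passes to Lakshmi's issue by representation.
The 1/40 is divided into 2 equal shares of 1/80 among Girish, Tarun.
Girish is living and takes 1/80.
Tarun is living and takes 1/80.
Hemant is living and takes 1/40.
Priya is living and takes 3/40.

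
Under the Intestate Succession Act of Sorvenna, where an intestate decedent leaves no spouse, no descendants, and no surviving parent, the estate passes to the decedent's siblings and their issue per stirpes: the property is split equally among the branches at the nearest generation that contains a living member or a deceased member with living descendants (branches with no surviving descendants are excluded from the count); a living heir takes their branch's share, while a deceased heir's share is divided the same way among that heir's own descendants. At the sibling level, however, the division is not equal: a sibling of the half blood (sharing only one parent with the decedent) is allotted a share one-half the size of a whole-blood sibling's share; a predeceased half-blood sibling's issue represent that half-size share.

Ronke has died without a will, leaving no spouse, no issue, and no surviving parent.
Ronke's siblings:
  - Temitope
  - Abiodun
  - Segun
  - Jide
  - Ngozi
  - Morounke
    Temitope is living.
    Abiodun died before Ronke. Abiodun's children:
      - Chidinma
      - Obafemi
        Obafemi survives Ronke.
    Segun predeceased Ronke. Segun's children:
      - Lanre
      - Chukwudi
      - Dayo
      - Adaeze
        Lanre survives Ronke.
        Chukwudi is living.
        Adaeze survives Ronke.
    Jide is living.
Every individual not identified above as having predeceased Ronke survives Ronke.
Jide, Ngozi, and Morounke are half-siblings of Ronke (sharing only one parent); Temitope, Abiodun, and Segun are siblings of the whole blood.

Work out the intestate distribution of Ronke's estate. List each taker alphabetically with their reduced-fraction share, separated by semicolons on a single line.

No spouse, descendants, or parent survives, so the estate passes to Ronke's siblings per stirpes.
Half-blood siblings count for one-half the weight of whole-blood siblings at the initial division.
Dividing 1 in proportion to weights (total weight 9/2): Temitope (weight 1) → 2/9; Abiodun (weight 1) → 2/9; Segun (weight 1) → 2/9; Jide (weight 1/2) → 1/9; Ngozi (weight 1/2) → 1/9; Morounke (weight 1/2) → 1/9.
Temitope is living and takes 2/9.
Abiodun predeceased; the 2/9 allotted to Abiodun's branch passes to Abiodun's issue by representation.
The 2/9 is divided into 2 equal shares of 1/9 among Chidinma, Obafemi.
Chidinma is living and takes 1/9.
Obafemi is living and takes 1/9.
Segun predeceased; the 2/9 allotted to Segun's branch passes to Segun's issue by representation.
The 2/9 is divided into 4 equal shares of 1/18 among Lanre, Chukwudi, Dayo, Adaeze.
Lanre is living and takes 1/18.
Chukwudi is living and takes 1/18.
Dayo is living and takes 1/18.
Adaeze is living and takes 1/18.
Jide is living and takes 1/9.
Ngozi is living and takes 1/9.
Morounke is living and takes 1/9.

Adaeze 1/18; Chidinma 1/9; Chukwudi 1/18; Dayo 1/18; Jide 1/9; Lanre 1/18; Morounke 1/9; Ngozi 1/9; Obafemi 1/9; Temitope 2/9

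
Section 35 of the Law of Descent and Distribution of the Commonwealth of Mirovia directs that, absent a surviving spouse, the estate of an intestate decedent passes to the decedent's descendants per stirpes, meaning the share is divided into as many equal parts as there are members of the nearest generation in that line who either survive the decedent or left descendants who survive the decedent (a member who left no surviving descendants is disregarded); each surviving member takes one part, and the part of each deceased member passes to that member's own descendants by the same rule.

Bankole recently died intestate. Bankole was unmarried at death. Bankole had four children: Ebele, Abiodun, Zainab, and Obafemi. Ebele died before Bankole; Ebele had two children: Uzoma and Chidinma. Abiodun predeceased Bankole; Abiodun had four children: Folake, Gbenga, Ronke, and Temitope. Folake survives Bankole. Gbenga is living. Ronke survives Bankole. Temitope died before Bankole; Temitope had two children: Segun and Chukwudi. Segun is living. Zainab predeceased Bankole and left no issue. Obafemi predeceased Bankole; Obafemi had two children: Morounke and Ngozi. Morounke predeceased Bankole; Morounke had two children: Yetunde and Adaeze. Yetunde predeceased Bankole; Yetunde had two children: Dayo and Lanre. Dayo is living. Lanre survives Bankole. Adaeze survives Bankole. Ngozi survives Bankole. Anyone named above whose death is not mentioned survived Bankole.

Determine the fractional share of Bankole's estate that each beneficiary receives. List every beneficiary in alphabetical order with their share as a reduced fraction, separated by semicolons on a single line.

There is no surviving spouse, so the entire estate passes to Bankole's descendants per stirpes.
Zainab left no surviving issue, so that branch lapses and is disregarded.
The estate is divided into 3 equal shares of 1/3 among Ebele, Abiodun, Obafemi.
Ebele predeceased; the 1/3 allotted to Ebele's branch passes to Ebele's issue by representation.
The 1/3 is divided into 2 equal shares of 1/6 among Uzoma, Chidinma.
Uzoma is living and takes 1/6.
Chidinma is living and takes 1/6.
Abiodun predeceased; the 1/3 allotted to Abiodun's branch passes to Abiodun's issue by representation.
The 1/3 is divided into 4 equal shares of 1/12 among Folake, Gbenga, Ronke, Temitope.
Folake is living and takes 1/12.
Gbenga is living and takes 1/12.
Ronke is living and takes 1/12.
Temitope predeceased; the 1/12 allotted to Temitope's branch passes to Temitope's issue by representation.
The 1/12 is divided into 2 equal shares of 1/24 among Segun, Chukwudi.
Segun is living and takes 1/24.
Chukwudi is living and takes 1/24.
Obafemi predeceased; the 1/3 allotted to Obafemi's branch passes to Obafemi's issue by representation.
The 1/3 is divided into 2 equal shares of 1/6 among Morounke, Ngozi.
Morounke predeceased; the 1/6 allotted to Morounke's branch passes to Morounke's issue by representation.
The 1/6 is divided into 2 equal shares of 1/12 among Yetunde, Adaeze.
Yetunde predeceased; the 1/12 allotted to Yetunde's branch passes to Yetunde's issue by representation.
The 1/12 is divided into 2 equal shares of 1/24 among Dayo, Lanre.
Dayo is living and takes 1/24.
Lanre is living and takes 1/24.
Adaeze is living and takes 1/12.
Ngozi is living and takes 1/6.

Adaeze 1/12; Chidinma 1/6; Chukwudi 1/24; Dayo 1/24; Folake 1/12; Gbenga 1/12; Lanre 1/24; Ngozi 1/6; Ronke 1/12; Segun 1/24; Uzoma 1/6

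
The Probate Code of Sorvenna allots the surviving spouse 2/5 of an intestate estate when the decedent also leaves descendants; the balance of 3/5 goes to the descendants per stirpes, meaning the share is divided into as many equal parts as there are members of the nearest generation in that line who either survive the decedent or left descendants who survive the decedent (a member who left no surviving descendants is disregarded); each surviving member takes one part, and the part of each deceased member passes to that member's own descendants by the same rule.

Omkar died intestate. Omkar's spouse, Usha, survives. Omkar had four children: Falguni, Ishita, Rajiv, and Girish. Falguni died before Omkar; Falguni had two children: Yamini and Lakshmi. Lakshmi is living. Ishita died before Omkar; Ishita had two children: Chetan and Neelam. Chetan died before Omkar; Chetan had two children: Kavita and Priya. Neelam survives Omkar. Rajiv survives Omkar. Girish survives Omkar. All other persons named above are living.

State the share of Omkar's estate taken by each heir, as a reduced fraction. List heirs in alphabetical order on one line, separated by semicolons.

Usha, as surviving spouse, takes 2/5.
The remaining 3/5 passes to Omkar's descendants per stirpes.
The 3/5 is divided into 4 equal shares of 3/20 among Falguni, Ishita, Rajiv, Girish.
Falguni predeceased; the 3/20 allotted to Falguni's branch passes to Falguni's issue by representation.
The 3/20 is divided into 2 equal shares of 3/40 among Yamini, Lakshmi.
Yamini is living and takes 3/40.
Lakshmi is living and takes 3/40.
Ishita predeceased; the 3/20 allotted to Ishita's branch passes to Ishita's issue by representation.
The 3/20 is divided into 2 equal shares of 3/40 among Chetan, Neelam.
Chetan predeceased; the 3/40 allotted to Chetan's branch passes to Chetan's issue by representation.
The 3/40 is divided into 2 equal shares of 3/80 among Kavita, Priya.
Kavita is living and takes 3/80.
Priya is living and takes 3/80.
Neelam is living and takes 3/40.
Rajiv is living and takes 3/20.
Girish is living and takes 3/20.

Girish 3/20; Kavita 3/80; Lakshmi 3/40; Neelam 3/40; Priya 3/80; Rajiv 3/20; Usha 2/5; Yamini 3/40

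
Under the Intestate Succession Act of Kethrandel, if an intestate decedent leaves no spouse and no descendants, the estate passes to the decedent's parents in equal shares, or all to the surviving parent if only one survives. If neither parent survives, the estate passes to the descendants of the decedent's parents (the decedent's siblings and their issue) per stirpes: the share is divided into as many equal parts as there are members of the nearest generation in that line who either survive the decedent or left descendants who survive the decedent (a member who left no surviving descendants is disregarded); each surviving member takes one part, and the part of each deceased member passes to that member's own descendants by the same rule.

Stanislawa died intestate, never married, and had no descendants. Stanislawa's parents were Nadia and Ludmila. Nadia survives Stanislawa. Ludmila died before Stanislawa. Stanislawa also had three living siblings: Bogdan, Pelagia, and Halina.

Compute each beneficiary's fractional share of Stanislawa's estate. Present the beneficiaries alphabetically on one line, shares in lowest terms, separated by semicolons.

Nadia 1

Only one parent, Nadia, survives, so Nadia takes the entire estate. The siblings take nothing because a surviving parent has priority.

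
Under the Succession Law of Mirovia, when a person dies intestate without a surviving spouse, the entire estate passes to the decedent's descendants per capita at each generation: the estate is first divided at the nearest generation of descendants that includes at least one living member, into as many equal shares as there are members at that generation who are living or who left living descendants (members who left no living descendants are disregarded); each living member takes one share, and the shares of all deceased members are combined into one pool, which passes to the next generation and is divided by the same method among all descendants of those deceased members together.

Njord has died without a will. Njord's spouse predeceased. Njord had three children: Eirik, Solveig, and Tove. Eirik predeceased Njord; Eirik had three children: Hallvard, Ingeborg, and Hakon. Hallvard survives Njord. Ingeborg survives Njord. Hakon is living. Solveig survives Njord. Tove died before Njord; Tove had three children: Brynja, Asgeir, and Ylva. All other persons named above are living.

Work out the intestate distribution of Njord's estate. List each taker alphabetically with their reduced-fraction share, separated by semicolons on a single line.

There is no surviving spouse, so the entire estate passes to Njord's descendants per capita at each generation.
At generation 1 (Eirik, Solveig, Tove) there are 3 shares of (1)/3 = 1/3 each.
Living: Solveig — each takes 1/3.
Deceased: Eirik and Tove. Their combined 2/3 is pooled and carried to generation 2.
At generation 2 (Hallvard, Ingeborg, Hakon, Brynja, Asgeir, Ylva) there are 6 shares of (2/3)/6 = 1/9 each.
Living: Hallvard, Ingeborg, Hakon, Brynja, Asgeir, and Ylva — each takes 1/9.

Asgeir 1/9; Brynja 1/9; Hakon 1/9; Hallvard 1/9; Ingeborg 1/9; Solveig 1/3; Ylva 1/9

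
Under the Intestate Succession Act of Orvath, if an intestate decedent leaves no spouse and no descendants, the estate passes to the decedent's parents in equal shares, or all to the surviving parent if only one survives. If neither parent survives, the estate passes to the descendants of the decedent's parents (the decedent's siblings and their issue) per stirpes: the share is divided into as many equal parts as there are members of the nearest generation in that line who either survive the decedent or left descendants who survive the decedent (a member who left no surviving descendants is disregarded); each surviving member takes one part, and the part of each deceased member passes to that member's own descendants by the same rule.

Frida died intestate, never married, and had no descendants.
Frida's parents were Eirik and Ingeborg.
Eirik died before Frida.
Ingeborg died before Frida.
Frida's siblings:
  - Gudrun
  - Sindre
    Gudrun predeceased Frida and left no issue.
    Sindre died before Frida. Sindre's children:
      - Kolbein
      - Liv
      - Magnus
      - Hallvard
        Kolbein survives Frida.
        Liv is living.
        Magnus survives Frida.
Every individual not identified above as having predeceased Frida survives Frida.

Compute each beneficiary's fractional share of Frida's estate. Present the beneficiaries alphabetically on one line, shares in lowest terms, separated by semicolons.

Hallvard 1/4; Kolbein 1/4; Liv 1/4; Magnus 1/4

Neither parent survives and there are no descendants, so the estate passes to Frida's siblings and their issue per stirpes.
Gudrun left no surviving issue, so that branch lapses and is disregarded.
Sindre's line is the sole branch at this level, so the full 1 passes to Sindre's issue by representation.
The estate is divided into 4 equal shares of 1/4 among Kolbein, Liv, Magnus, Hallvard.
Kolbein is living and takes 1/4.
Liv is living and takes 1/4.
Magnus is living and takes 1/4.
Hallvard is living and takes 1/4.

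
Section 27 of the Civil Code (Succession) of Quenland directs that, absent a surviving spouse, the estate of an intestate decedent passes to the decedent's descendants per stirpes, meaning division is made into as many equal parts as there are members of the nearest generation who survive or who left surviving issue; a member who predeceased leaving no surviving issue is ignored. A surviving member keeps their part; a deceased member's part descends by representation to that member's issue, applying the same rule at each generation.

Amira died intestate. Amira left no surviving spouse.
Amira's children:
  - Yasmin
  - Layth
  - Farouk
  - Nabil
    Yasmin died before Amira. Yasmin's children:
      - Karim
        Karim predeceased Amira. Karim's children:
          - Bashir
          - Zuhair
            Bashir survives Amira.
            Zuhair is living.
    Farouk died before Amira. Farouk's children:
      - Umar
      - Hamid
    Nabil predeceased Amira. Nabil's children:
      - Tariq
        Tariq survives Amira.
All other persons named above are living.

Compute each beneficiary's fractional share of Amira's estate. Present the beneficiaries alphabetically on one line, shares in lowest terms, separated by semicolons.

Bashir 1/8; Hamid 1/8; Layth 1/4; Tariq 1/4; Umar 1/8; Zuhair 1/8

There is no surviving spouse, so the entire estate passes to Amira's descendants per stirpes.
The estate is divided into 4 equal shares of 1/4 among Yasmin, Layth, Farouk, Nabil.
Yasmin predeceased; the 1/4 allotted to Yasmin's branch passes to Yasmin's issue by representation.
Karim's line is the sole branch at this level, so the full 1/4 passes to Karim's issue by representation.
The 1/4 is divided into 2 equal shares of 1/8 among Bashir, Zuhair.
Bashir is living and takes 1/8.
Zuhair is living and takes 1/8.
Layth is living and takes 1/4.
Farouk predeceased; the 1/4 allotted to Farouk's branch passes to Farouk's issue by representation.
The 1/4 is divided into 2 equal shares of 1/8 among Umar, Hamid.
Umar is living and takes 1/8.
Hamid is living and takes 1/8.
Nabil predeceased; the 1/4 allotted to Nabil's branch passes to Nabil's issue by representation.
Tariq is the sole taker at this level and receives the full 1/4.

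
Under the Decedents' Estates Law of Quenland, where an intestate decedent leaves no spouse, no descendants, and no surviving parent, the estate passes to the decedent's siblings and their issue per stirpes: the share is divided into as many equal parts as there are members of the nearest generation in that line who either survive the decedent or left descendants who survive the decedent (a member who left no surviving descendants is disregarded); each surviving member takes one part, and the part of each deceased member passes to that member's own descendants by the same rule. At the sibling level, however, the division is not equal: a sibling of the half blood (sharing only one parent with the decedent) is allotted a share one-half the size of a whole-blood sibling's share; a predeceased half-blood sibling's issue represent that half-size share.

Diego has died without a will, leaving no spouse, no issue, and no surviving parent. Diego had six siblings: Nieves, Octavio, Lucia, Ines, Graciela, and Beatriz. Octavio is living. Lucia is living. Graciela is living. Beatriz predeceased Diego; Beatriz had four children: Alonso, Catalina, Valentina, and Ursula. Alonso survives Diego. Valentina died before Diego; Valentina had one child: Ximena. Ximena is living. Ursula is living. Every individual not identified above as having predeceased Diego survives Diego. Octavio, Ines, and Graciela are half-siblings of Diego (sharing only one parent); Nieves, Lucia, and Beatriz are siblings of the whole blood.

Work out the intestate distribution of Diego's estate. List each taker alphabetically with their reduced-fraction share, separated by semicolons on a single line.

Alonso 1/18; Catalina 1/18; Graciela 1/9; Ines 1/9; Lucia 2/9; Nieves 2/9; Octavio 1/9; Ursula 1/18; Ximena 1/18

No spouse, descendants, or parent survives, so the estate passes to Diego's siblings per stirpes.
Half-blood siblings count for one-half the weight of whole-blood siblings at the initial division.
Dividing 1 in proportion to weights (total weight 9/2): Nieves (weight 1) → 2/9; Octavio (weight 1/2) → 1/9; Lucia (weight 1) → 2/9; Ines (weight 1/2) → 1/9; Graciela (weight 1/2) → 1/9; Beatriz (weight 1) → 2/9.
Nieves is living and takes 2/9.
Octavio is living and takes 1/9.
Lucia is living and takes 2/9.
Ines is living and takes 1/9.
Graciela is living and takes 1/9.
Beatriz predeceased; the 2/9 allotted to Beatriz's branch passes to Beatriz's issue by representation.
The 2/9 is divided into 4 equal shares of 1/18 among Alonso, Catalina, Valentina, Ursula.
Alonso is living and takes 1/18.
Catalina is living and takes 1/18.
Valentina predeceased; the 1/18 allotted to Valentina's branch passes to Valentina's issue by representation.
Ximena is the sole taker at this level and receives the full 1/18.
Ursula is living and takes 1/18.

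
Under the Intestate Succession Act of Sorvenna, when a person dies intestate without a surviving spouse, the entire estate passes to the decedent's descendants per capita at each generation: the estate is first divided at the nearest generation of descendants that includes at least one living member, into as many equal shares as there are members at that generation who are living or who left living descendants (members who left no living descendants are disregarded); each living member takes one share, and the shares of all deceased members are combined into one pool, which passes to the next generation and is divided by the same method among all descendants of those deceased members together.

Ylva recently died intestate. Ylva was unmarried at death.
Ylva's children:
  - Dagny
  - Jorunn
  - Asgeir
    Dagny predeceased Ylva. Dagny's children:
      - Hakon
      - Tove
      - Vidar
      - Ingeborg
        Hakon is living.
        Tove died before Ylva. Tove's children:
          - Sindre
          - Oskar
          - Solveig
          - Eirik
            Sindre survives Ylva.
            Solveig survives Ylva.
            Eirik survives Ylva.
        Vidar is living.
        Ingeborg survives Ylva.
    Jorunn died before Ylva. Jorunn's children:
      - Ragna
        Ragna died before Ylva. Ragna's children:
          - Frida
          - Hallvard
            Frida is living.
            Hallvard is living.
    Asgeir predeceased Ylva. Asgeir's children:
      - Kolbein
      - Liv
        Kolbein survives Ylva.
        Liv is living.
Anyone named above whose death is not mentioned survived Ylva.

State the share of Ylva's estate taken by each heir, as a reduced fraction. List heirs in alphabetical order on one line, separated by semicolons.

There is no surviving spouse, so the entire estate passes to Ylva's descendants per capita at each generation.
No one at generation 1 (Dagny, Jorunn, Asgeir) is living; moving to the next generation.
At generation 2 (Hakon, Tove, Vidar, Ingeborg, Ragna, Kolbein, Liv) there are 7 shares of (1)/7 = 1/7 each.
Living: Hakon, Vidar, Ingeborg, Kolbein, and Liv — each takes 1/7.
Deceased: Tove and Ragna. Their combined 2/7 is pooled and carried to generation 3.
At generation 3 (Sindre, Oskar, Solveig, Eirik, Frida, Hallvard) there are 6 shares of (2/7)/6 = 1/21 each.
Living: Sindre, Oskar, Solveig, Eirik, Frida, and Hallvard — each takes 1/21.

Eirik 1/21; Frida 1/21; Hakon 1/7; Hallvard 1/21; Ingeborg 1/7; Kolbein 1/7; Liv 1/7; Oskar 1/21; Sindre 1/21; Solveig 1/21; Vidar 1/7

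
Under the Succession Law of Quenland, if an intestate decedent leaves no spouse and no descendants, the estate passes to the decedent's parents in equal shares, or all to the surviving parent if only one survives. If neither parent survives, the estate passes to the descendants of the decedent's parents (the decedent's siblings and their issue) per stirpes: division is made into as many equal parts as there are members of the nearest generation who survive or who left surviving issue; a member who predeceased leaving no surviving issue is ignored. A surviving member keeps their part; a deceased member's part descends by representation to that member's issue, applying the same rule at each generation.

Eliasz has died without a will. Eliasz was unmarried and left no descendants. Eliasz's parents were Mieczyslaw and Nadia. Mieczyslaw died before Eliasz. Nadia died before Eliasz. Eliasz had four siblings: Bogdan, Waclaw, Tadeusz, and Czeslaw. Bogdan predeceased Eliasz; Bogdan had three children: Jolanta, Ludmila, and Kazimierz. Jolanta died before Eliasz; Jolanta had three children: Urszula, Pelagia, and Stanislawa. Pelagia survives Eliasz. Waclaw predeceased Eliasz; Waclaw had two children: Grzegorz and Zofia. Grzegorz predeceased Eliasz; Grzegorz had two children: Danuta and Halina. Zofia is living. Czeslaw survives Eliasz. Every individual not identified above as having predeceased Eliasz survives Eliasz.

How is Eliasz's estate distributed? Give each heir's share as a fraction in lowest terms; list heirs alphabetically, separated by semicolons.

Czeslaw 1/4; Danuta 1/16; Halina 1/16; Kazimierz 1/12; Ludmila 1/12; Pelagia 1/36; Stanislawa 1/36; Tadeusz 1/4; Urszula 1/36; Zofia 1/8

Neither parent survives and there are no descendants, so the estate passes to Eliasz's siblings and their issue per stirpes.
The estate is divided into 4 equal shares of 1/4 among Bogdan, Waclaw, Tadeusz, Czeslaw.
Bogdan predeceased; the 1/4 allotted to Bogdan's branch passes to Bogdan's issue by representation.
The 1/4 is divided into 3 equal shares of 1/12 among Jolanta, Ludmila, Kazimierz.
Jolanta predeceased; the 1/12 allotted to Jolanta's branch passes to Jolanta's issue by representation.
The 1/12 is divided into 3 equal shares of 1/36 among Urszula, Pelagia, Stanislawa.
Urszula is living and takes 1/36.
Pelagia is living and takes 1/36.
Stanislawa is living and takes 1/36.
Ludmila is living and takes 1/12.
Kazimierz is living and takes 1/12.
Waclaw predeceased; the 1/4 allotted to Waclaw's branch passes to Waclaw's issue by representation.
The 1/4 is divided into 2 equal shares of 1/8 among Grzegorz, Zofia.
Grzegorz predeceased; the 1/8 allotted to Grzegorz's branch passes to Grzegorz's issue by representation.
The 1/8 is divided into 2 equal shares of 1/16 among Danuta, Halina.
Danuta is living and takes 1/16.
Halina is living and takes 1/16.
Zofia is living and takes 1/8.
Tadeusz is living and takes 1/4.
Czeslaw is living and takes 1/4.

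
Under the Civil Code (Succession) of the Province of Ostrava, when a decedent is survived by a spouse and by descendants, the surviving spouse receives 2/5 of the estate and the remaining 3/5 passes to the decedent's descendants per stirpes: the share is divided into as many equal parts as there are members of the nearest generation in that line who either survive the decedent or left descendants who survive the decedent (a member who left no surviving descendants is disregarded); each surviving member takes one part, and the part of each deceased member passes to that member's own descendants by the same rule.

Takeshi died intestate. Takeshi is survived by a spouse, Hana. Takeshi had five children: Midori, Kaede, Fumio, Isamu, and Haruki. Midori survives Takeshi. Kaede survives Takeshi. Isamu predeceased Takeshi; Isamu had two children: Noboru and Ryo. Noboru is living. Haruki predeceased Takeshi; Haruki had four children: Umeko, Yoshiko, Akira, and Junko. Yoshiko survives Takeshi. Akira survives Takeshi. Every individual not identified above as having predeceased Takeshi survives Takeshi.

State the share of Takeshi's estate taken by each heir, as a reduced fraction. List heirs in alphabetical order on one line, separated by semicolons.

Akira 3/100; Fumio 3/25; Hana 2/5; Junko 3/100; Kaede 3/25; Midori 3/25; Noboru 3/50; Ryo 3/50; Umeko 3/100; Yoshiko 3/100

Hana, as surviving spouse, takes 2/5.
The remaining 3/5 passes to Takeshi's descendants per stirpes.
The 3/5 is divided into 5 equal shares of 3/25 among Midori, Kaede, Fumio, Isamu, Haruki.
Midori is living and takes 3/25.
Kaede is living and takes 3/25.
Fumio is living and takes 3/25.
Isamu predeceased; the 3/25 allotted to Isamu's branch passes to Isamu's issue by representation.
The 3/25 is divided into 2 equal shares of 3/50 among Noboru, Ryo.
Noboru is living and takes 3/50.
Ryo is living and takes 3/50.
Haruki predeceased; the 3/25 allotted to Haruki's branch passes to Haruki's issue by representation.
The 3/25 is divided into 4 equal shares of 3/100 among Umeko, Yoshiko, Akira, Junko.
Umeko is living and takes 3/100.
Yoshiko is living and takes 3/100.
Akira is living and takes 3/100.
Junko is living and takes 3/100.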